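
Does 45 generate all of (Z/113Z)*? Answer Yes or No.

Yes

φ(113) = 113 − 1 = 112 = 2^4 · 7.
It suffices to check that the order of 45 is not a proper divisor of 112: compute 45^(112/q) for q ∈ {2, 7}.
45^56 ≡ 112 (mod 113)  [q = 2: ≢ 1 ✓]
45^16 ≡ 49 (mod 113)  [q = 7: ≢ 1 ✓]
Every test exponent gives a nontrivial residue, hence 45 generates the full group.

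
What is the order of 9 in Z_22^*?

5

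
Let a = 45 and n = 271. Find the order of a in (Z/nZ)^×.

The order of 45 must divide φ(271) = 271 − 1 = 270 = 2 · 3^3 · 5.
Divisors of 270: 1, 2, 3, 5, 6, 9, 10, 15, 18, 27, 30, 45, 54, 90, 135, 270.
Evaluate successive powers at the divisors of 270:
45^1 ≡ 45 (mod 271)
45^2 ≡ 128 (mod 271)
45^3 ≡ 69 (mod 271)
45^5 ≡ 160 (mod 271)
45^6 ≡ 154 (mod 271)
45^9 ≡ 57 (mod 271)
45^10 ≡ 126 (mod 271)
45^15 ≡ 106 (mod 271)
45^18 ≡ 268 (mod 271)
45^27 ≡ 100 (mod 271)
45^30 ≡ 125 (mod 271)
45^45 ≡ 242 (mod 271)
45^54 ≡ 244 (mod 271)
45^90 ≡ 28 (mod 271)
45^135 ≡ 1 (mod 271) ✓
Therefore the multiplicative order of 45 modulo 271 is 135.

135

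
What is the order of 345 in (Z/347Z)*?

Since 345 ∈ (Z/347Z)^×, its order divides φ(347) = 347 − 1 = 346 = 2 · 173.
Divisors of 346: 1, 2, 173, 346.
Test each divisor d:
345^1 ≡ 345
345^2 ≡ 4
345^173 ≡ 1
The smallest such exponent is 173, so the order of 345 is 173.

173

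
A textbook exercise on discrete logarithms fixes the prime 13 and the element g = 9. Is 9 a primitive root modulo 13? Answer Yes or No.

No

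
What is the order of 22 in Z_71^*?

70

Since 22 ∈ (Z/71Z)^×, its order divides φ(71) = 71 − 1 = 70 = 2 · 5 · 7.
Divisors of 70: 1, 2, 5, 7, 10, 14, 35, 70.
Check 22^d mod 71 for each divisor in increasing order:
22^1 ≡ 22 (mod 71)
22^2 ≡ 58 (mod 71)
22^5 ≡ 26 (mod 71)
22^7 ≡ 17 (mod 71)
22^10 ≡ 37 (mod 71)
22^14 ≡ 5 (mod 71)
22^35 ≡ 70 (mod 71)
22^70 ≡ 1 (mod 71) ✓
Hence ord(22) = 70.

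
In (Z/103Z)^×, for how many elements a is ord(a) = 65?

0

φ(103) = 103 − 1 = 102 = 2 · 3 · 17.
Since (Z/103Z)^× is cyclic of order 102, the number of elements of order d is φ(d) when d | 102 and 0 otherwise.
Since 65 ∤ 102, the count is 0.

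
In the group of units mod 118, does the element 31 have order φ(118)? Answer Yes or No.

Yes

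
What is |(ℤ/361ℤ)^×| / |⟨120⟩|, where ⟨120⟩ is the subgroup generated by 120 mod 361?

ord(120) | φ(361) = φ(19^2) = 19·(19−1) = 342 = 2 · 3^2 · 19.
Divisors of 342: 1, 2, 3, 6, 9, 18, 19, 38, 57, 114, 171, 342.
Compute 120^d (mod 361) for the divisors d until we hit 1:
120^1 ≡ 120 (mod 361)
120^2 ≡ 321 (mod 361)
120^3 ≡ 254 (mod 361)
120^6 ≡ 258 (mod 361)
120^9 ≡ 191 (mod 361)
120^18 ≡ 20 (mod 361)
120^19 ≡ 234 (mod 361)
120^38 ≡ 245 (mod 361)
120^57 ≡ 292 (mod 361)
120^114 ≡ 68 (mod 361)
120^171 ≡ 1 (mod 361) ✓
Thus |⟨120⟩| = ord(120) = 171.
The index is φ(361) / ord(120) = 342 / 171 = 2.

2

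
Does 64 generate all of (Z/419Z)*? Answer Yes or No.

No

φ(419) = 419 − 1 = 418 = 2 · 11 · 19.
Test 64^(418/q) mod 419 for each prime factor q of 418:
64^209 ≡ 1 (mod 419)  [q = 2: ≡ 1 ✗]
64^38 ≡ 300 (mod 419)  [q = 11: ≢ 1 ✓]
64^22 ≡ 343 (mod 419)  [q = 19: ≢ 1 ✓]
Since 64^209 ≡ 1, the order of 64 divides 209 < 418, so 64 is not a primitive root.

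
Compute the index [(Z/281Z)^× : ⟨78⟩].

2

The order of 78 must divide φ(281) = 281 − 1 = 280 = 2^3 · 5 · 7.
Divisors of 280: 1, 2, 4, 5, 7, 8, 10, 14, 20, 28, 35, 40, 56, 70, 140, 280.
Evaluate successive powers at the divisors of 280:
78^1 ≡ 78 (mod 281)
78^2 ≡ 183 (mod 281)
78^4 ≡ 50 (mod 281)
78^5 ≡ 247 (mod 281)
78^7 ≡ 241 (mod 281)
78^8 ≡ 252 (mod 281)
78^10 ≡ 32 (mod 281)
78^14 ≡ 195 (mod 281)
78^20 ≡ 181 (mod 281)
78^28 ≡ 90 (mod 281)
78^35 ≡ 53 (mod 281)
78^40 ≡ 165 (mod 281)
78^56 ≡ 232 (mod 281)
78^70 ≡ 280 (mod 281)
78^140 ≡ 1 (mod 281) ✓
Thus |⟨78⟩| = ord(78) = 140.
[(Z/281Z)^× : ⟨78⟩] = 280/140 = 2.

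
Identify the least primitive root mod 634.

3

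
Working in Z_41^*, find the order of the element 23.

10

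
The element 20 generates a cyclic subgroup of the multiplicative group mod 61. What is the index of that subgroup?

12

Since 20 ∈ (Z/61Z)^×, its order divides φ(61) = 61 − 1 = 60 = 2^2 · 3 · 5.
Divisors of 60: 1, 2, 3, 4, 5, 6, 10, 12, 15, 20, 30, 60.
Evaluate successive powers at the divisors of 60:
20^1 ≡ 20
20^2 ≡ 34
20^3 ≡ 9
20^4 ≡ 58
20^5 ≡ 1
The order of 20 is 5, so the subgroup it generates has 5 elements.
[(Z/61Z)^× : ⟨20⟩] = 60/5 = 12.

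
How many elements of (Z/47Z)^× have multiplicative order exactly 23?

22

φ(47) = 47 − 1 = 46 = 2 · 23.
Since (Z/47Z)^× is cyclic of order 46, the number of elements of order d is φ(d) when d | 46 and 0 otherwise.
23 | 46, and φ(23) = 23 − 1 = 22.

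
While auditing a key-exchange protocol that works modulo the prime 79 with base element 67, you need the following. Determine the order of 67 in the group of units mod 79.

By Lagrange's theorem, ord_79(67) divides φ(79) = 79 − 1 = 78 = 2 · 3 · 13.
Divisors of 78: 1, 2, 3, 6, 13, 26, 39, 78.
Compute 67^d (mod 79) for the divisors d until we hit 1:
67^1 ≡ 67
67^2 ≡ 65
67^3 ≡ 10
67^6 ≡ 21
67^13 ≡ 1
Therefore the multiplicative order of 67 modulo 79 is 13.

13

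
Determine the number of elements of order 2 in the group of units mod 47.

φ(47) = 47 − 1 = 46 = 2 · 23.
(Z/47Z)^× is cyclic (|G| = 46); a cyclic group of order m has exactly φ(d) elements of each order d | m, and none otherwise.
2 | 46, and φ(2) = 2 − 1 = 1.

1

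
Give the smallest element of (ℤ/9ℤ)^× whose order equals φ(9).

2

φ(9) = φ(3^2) = 3·(3−1) = 6 = 2 · 3.
Test candidates g = 2, 3, … against the prime factors q ∈ {2, 3} of φ(9): g is a generator iff g^(6/q) ≢ 1 for every such q.
g = 2: 2^3 ≡ 8; 2^2 ≡ 4 — none is 1, so 2 is a primitive root.
Hence the least primitive root of 9 is 2.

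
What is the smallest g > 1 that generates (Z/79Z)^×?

φ(79) = 79 − 1 = 78 = 2 · 3 · 13.
g is a primitive root iff g^(78/q) ≢ 1 (mod 79) for each prime q ∈ {2, 3, 13}.
g = 2: 2^39 ≡ 1 — hits 1, so not a primitive root.
g = 3: 3^39 ≡ 78; 3^26 ≡ 23; 3^6 ≡ 18 — none is 1, so 3 is a primitive root.
So 3 is the smallest generator of (Z/79Z)^×.

3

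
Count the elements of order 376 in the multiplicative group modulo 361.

φ(361) = φ(19^2) = 19·(19−1) = 342 = 2 · 3^2 · 19.
(Z/361Z)^× is cyclic (|G| = 342); a cyclic group of order m has exactly φ(d) elements of each order d | m, and none otherwise.
Since 376 ∤ 342, the count is 0.

0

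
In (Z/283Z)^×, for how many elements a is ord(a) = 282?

φ(283) = 283 − 1 = 282 = 2 · 3 · 47.
(Z/283Z)^× is cyclic (|G| = 282); a cyclic group of order m has exactly φ(d) elements of each order d | m, and none otherwise.
282 = 2 · 3 · 47 divides 282, and φ(282) = 92.

92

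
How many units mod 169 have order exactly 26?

φ(169) = φ(13^2) = 13·(13−1) = 156 = 2^2 · 3 · 13.
In a cyclic group of order 156, there are φ(d) elements of order d for each divisor d of 156, and zero for non-divisors.
26 = 2 · 13 divides 156, and φ(26) = 12.

12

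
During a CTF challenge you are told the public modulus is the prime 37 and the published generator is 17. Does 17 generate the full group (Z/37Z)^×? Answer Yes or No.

Yes

φ(37) = 37 − 1 = 36 = 2^2 · 3^2.
Test 17^(36/q) mod 37 for each prime factor q of 36:
17^18 ≡ 36 (mod 37)  [q = 2: ≢ 1 ✓]
17^12 ≡ 26 (mod 37)  [q = 3: ≢ 1 ✓]
Every test exponent gives a nontrivial residue, hence 17 generates the full group.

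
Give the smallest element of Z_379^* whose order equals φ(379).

2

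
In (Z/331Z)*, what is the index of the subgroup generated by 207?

33

Since 207 ∈ (Z/331Z)^×, its order divides φ(331) = 331 − 1 = 330 = 2 · 3 · 5 · 11.
Divisors of 330: 1, 2, 3, 5, 6, 10, 11, 15, 22, 30, 33, 55, 66, 110, 165, 330.
Test each divisor d:
207^1 ≡ 207
207^2 ≡ 150
207^3 ≡ 267
207^5 ≡ 330
207^6 ≡ 124
207^10 ≡ 1
So ord_331(207) = 10, hence |⟨207⟩| = 10.
Index = |(Z/331Z)^×| / |⟨207⟩| = 330 / 10 = 33.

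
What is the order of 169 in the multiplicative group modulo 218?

ord(169) | φ(218) = φ(2)·φ(109) = 1·108 = 108 = 2^2 · 3^3.
Divisors of 108: 1, 2, 3, 4, 6, 9, 12, 18, 27, 36, 54, 108.
Evaluate successive powers at the divisors of 108:
169^1 ≡ 169
169^2 ≡ 3
169^3 ≡ 71
169^4 ≡ 9
169^6 ≡ 27
169^9 ≡ 173
169^12 ≡ 75
169^18 ≡ 63
169^27 ≡ 217
169^36 ≡ 45
169^54 ≡ 1
So ord_218(169) = 54.

54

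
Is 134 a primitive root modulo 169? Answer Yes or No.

φ(169) = φ(13^2) = 13·(13−1) = 156 = 2^2 · 3 · 13.
Test 134^(156/q) mod 169 for each prime factor q of 156:
134^78 ≡ 1 (mod 169)  [q = 2: ≡ 1 ✗]
134^52 ≡ 22 (mod 169)  [q = 3: ≢ 1 ✓]
134^12 ≡ 131 (mod 169)  [q = 13: ≢ 1 ✓]
134^78 ≡ 1 shows ord(134) | 78, strictly less than φ(169); not a primitive root.

No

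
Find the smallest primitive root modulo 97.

5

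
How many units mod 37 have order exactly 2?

1

φ(37) = 37 − 1 = 36 = 2^2 · 3^2.
Since (Z/37Z)^× is cyclic of order 36, the number of elements of order d is φ(d) when d | 36 and 0 otherwise.
2 | 36, and φ(2) = 2 − 1 = 1.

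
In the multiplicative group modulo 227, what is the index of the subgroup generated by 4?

Since 4 ∈ (Z/227Z)^×, its order divides φ(227) = 227 − 1 = 226 = 2 · 113.
Divisors of 226: 1, 2, 113, 226.
Test each divisor d:
4^1 ≡ 4 (mod 227)
4^2 ≡ 16 (mod 227)
4^113 ≡ 1 (mod 227) ✓
The order of 4 is 113, so the subgroup it generates has 113 elements.
Index = |(Z/227Z)^×| / |⟨4⟩| = 226 / 113 = 2.

2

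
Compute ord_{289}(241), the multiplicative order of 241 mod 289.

The order of 241 must divide φ(289) = φ(17^2) = 17·(17−1) = 272 = 2^4 · 17.
Divisors of 272: 1, 2, 4, 8, 16, 17, 34, 68, 136, 272.
Compute 241^d (mod 289) for the divisors d until we hit 1:
241^1 ≡ 241 (mod 289)
241^2 ≡ 281 (mod 289)
241^4 ≡ 64 (mod 289)
241^8 ≡ 50 (mod 289)
241^16 ≡ 188 (mod 289)
241^17 ≡ 224 (mod 289)
241^34 ≡ 179 (mod 289)
241^68 ≡ 251 (mod 289)
241^136 ≡ 288 (mod 289)
241^272 ≡ 1 (mod 289) ✓
The smallest such exponent is 272, so the order of 241 is 272.

272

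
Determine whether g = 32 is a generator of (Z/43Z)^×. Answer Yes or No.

φ(43) = 43 − 1 = 42 = 2 · 3 · 7.
Test 32^(42/q) mod 43 for each prime factor q of 42:
32^21 ≡ 42 (mod 43)  [q = 2: ≢ 1 ✓]
32^14 ≡ 1 (mod 43)  [q = 3: ≡ 1 ✗]
32^6 ≡ 4 (mod 43)  [q = 7: ≢ 1 ✓]
32^14 ≡ 1 shows ord(32) | 14, strictly less than φ(43); not a primitive root.

No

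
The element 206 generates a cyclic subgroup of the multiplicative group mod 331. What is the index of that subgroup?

The order of 206 must divide φ(331) = 331 − 1 = 330 = 2 · 3 · 5 · 11.
Divisors of 330: 1, 2, 3, 5, 6, 10, 11, 15, 22, 30, 33, 55, 66, 110, 165, 330.
Test each divisor d:
206^1 ≡ 206
206^2 ≡ 68
206^3 ≡ 106
206^5 ≡ 257
206^6 ≡ 313
206^10 ≡ 180
206^11 ≡ 8
206^15 ≡ 251
206^22 ≡ 64
206^30 ≡ 111
206^33 ≡ 181
206^55 ≡ 330
206^66 ≡ 323
206^110 ≡ 1
Thus |⟨206⟩| = ord(206) = 110.
The index is φ(331) / ord(206) = 330 / 110 = 3.

3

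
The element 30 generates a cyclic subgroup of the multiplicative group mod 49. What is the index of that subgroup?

14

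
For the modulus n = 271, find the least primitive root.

φ(271) = 271 − 1 = 270 = 2 · 3^3 · 5.
g is a primitive root iff g^(270/q) ≢ 1 (mod 271) for each prime q ∈ {2, 3, 5}.
g = 2: 2^135 ≡ 1 — hits 1, so not a primitive root.
g = 3: 3^135 ≡ 270; 3^90 ≡ 1 — hits 1, so not a primitive root.
g = 4: 4^135 ≡ 1 — hits 1, so not a primitive root.
g = 5: 5^135 ≡ 1 — hits 1, so not a primitive root.
g = 6: 6^135 ≡ 270; 6^90 ≡ 242; 6^54 ≡ 10 — none is 1, so 6 is a primitive root.
The smallest primitive root modulo 271 is 6.

6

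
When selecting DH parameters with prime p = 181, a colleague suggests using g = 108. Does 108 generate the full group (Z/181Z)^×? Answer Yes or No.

No

φ(181) = 181 − 1 = 180 = 2^2 · 3^2 · 5.
Test 108^(180/q) mod 181 for each prime factor q of 180:
108^90 ≡ 1 (mod 181)  [q = 2: ≡ 1 ✗]
108^60 ≡ 132 (mod 181)  [q = 3: ≢ 1 ✓]
108^36 ≡ 1 (mod 181)  [q = 5: ≡ 1 ✗]
108^90 ≡ 1 shows ord(108) | 90, strictly less than φ(181); not a primitive root.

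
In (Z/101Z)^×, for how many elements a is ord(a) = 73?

φ(101) = 101 − 1 = 100 = 2^2 · 5^2.
In a cyclic group of order 100, there are φ(d) elements of order d for each divisor d of 100, and zero for non-divisors.
73 does not divide 100, so no element of (Z/101Z)^× has order 73.

0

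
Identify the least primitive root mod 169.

φ(169) = φ(13^2) = 13·(13−1) = 156 = 2^2 · 3 · 13.
Test candidates g = 2, 3, … against the prime factors q ∈ {2, 3, 13} of φ(169): g is a generator iff g^(156/q) ≢ 1 for every such q.
g = 2: 2^78 ≡ 168; 2^52 ≡ 146; 2^12 ≡ 40 — none is 1, so 2 is a primitive root.
So 2 is the smallest generator of (Z/169Z)^×.

2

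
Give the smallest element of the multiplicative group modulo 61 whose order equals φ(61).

2

φ(61) = 61 − 1 = 60 = 2^2 · 3 · 5.
g is a primitive root iff g^(60/q) ≢ 1 (mod 61) for each prime q ∈ {2, 3, 5}.
g = 2: 2^30 ≡ 60; 2^20 ≡ 47; 2^12 ≡ 9 — none is 1, so 2 is a primitive root.
So 2 is the smallest generator of (Z/61Z)^×.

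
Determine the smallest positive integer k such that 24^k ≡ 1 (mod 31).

30

The order of 24 must divide φ(31) = 31 − 1 = 30 = 2 · 3 · 5.
Divisors of 30: 1, 2, 3, 5, 6, 10, 15, 30.
Check 24^d mod 31 for each divisor in increasing order:
24^1 ≡ 24 (mod 31)
24^2 ≡ 18 (mod 31)
24^3 ≡ 29 (mod 31)
24^5 ≡ 26 (mod 31)
24^6 ≡ 4 (mod 31)
24^10 ≡ 25 (mod 31)
24^15 ≡ 30 (mod 31)
24^30 ≡ 1 (mod 31) ✓
Therefore the multiplicative order of 24 modulo 31 is 30.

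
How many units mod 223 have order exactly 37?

φ(223) = 223 − 1 = 222 = 2 · 3 · 37.
(Z/223Z)^× is cyclic (|G| = 222); a cyclic group of order m has exactly φ(d) elements of each order d | m, and none otherwise.
37 | 222, and φ(37) = 37 − 1 = 36.

36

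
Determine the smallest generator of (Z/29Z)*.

φ(29) = 29 − 1 = 28 = 2^2 · 7.
g is a primitive root iff g^(28/q) ≢ 1 (mod 29) for each prime q ∈ {2, 7}.
g = 2: 2^14 ≡ 28; 2^4 ≡ 16 — none is 1, so 2 is a primitive root.
So 2 is the smallest generator of (Z/29Z)^×.

2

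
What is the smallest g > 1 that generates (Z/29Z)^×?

2

φ(29) = 29 − 1 = 28 = 2^2 · 7.
g is a primitive root iff g^(28/q) ≢ 1 (mod 29) for each prime q ∈ {2, 7}.
g = 2: 2^14 ≡ 28; 2^4 ≡ 16 — none is 1, so 2 is a primitive root.
So 2 is the smallest generator of (Z/29Z)^×.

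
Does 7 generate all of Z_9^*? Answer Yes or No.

No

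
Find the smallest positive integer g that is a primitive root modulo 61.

2

φ(61) = 61 − 1 = 60 = 2^2 · 3 · 5.
Test candidates g = 2, 3, … against the prime factors q ∈ {2, 3, 5} of φ(61): g is a generator iff g^(60/q) ≢ 1 for every such q.
g = 2: 2^30 ≡ 60; 2^20 ≡ 47; 2^12 ≡ 9 — none is 1, so 2 is a primitive root.
So 2 is the smallest generator of (Z/61Z)^×.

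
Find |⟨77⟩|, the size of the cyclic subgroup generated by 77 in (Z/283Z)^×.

141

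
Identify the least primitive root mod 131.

2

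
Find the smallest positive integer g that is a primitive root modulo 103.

φ(103) = 103 − 1 = 102 = 2 · 3 · 17.
g is a primitive root iff g^(102/q) ≢ 1 (mod 103) for each prime q ∈ {2, 3, 17}.
g = 2: 2^51 ≡ 1 — hits 1, so not a primitive root.
g = 3: 3^51 ≡ 102; 3^34 ≡ 1 — hits 1, so not a primitive root.
g = 4: 4^51 ≡ 1 — hits 1, so not a primitive root.
g = 5: 5^51 ≡ 102; 5^34 ≡ 56; 5^6 ≡ 72 — none is 1, so 5 is a primitive root.
The smallest primitive root modulo 103 is 5.

5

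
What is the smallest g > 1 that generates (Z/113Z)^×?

3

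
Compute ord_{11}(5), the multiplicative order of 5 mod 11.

5

The order of 5 must divide φ(11) = 11 − 1 = 10 = 2 · 5.
Divisors of 10: 1, 2, 5, 10.
Check 5^d mod 11 for each divisor in increasing order:
5^1 ≡ 5 (mod 11)
5^2 ≡ 3 (mod 11)
5^5 ≡ 1 (mod 11) ✓
The smallest such exponent is 5, so the order of 5 is 5.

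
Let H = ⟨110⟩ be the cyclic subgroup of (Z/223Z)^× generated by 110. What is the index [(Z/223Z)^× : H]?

ord(110) | φ(223) = 223 − 1 = 222 = 2 · 3 · 37.
Divisors of 222: 1, 2, 3, 6, 37, 74, 111, 222.
Evaluate successive powers at the divisors of 222:
110^1 ≡ 110
110^2 ≡ 58
110^3 ≡ 136
110^6 ≡ 210
110^37 ≡ 39
110^74 ≡ 183
110^111 ≡ 1
Thus |⟨110⟩| = ord(110) = 111.
[(Z/223Z)^× : ⟨110⟩] = 222/111 = 2.

2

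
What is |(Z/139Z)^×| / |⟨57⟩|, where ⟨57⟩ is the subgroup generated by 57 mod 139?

Since 57 ∈ (Z/139Z)^×, its order divides φ(139) = 139 − 1 = 138 = 2 · 3 · 23.
Divisors of 138: 1, 2, 3, 6, 23, 46, 69, 138.
Check 57^d mod 139 for each divisor in increasing order:
57^1 ≡ 57 (mod 139)
57^2 ≡ 52 (mod 139)
57^3 ≡ 45 (mod 139)
57^6 ≡ 79 (mod 139)
57^23 ≡ 1 (mod 139) ✓
The order of 57 is 23, so the subgroup it generates has 23 elements.
The index is φ(139) / ord(57) = 138 / 23 = 6.

6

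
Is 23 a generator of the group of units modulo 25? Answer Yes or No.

Yes

φ(25) = φ(5^2) = 5·(5−1) = 20 = 2^2 · 5.
Test 23^(20/q) mod 25 for each prime factor q of 20:
23^10 ≡ 24 (mod 25)  [q = 2: ≢ 1 ✓]
23^4 ≡ 16 (mod 25)  [q = 5: ≢ 1 ✓]
None equal 1, so ord_25(23) = 20: 23 is a primitive root.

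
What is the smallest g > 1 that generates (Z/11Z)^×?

2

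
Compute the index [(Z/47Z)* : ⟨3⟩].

2

Since 3 ∈ (Z/47Z)^×, its order divides φ(47) = 47 − 1 = 46 = 2 · 23.
Divisors of 46: 1, 2, 23, 46.
Evaluate successive powers at the divisors of 46:
3^1 ≡ 3
3^2 ≡ 9
3^23 ≡ 1
So ord_47(3) = 23, hence |⟨3⟩| = 23.
[(Z/47Z)^× : ⟨3⟩] = 46/23 = 2.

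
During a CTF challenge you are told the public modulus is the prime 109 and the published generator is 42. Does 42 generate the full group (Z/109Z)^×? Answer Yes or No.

φ(109) = 109 − 1 = 108 = 2^2 · 3^3.
42 is a primitive root mod 109 iff 42^(φ(109)/q) ≢ 1 for every prime q | φ(109), i.e. q ∈ {2, 3}.
42^54 ≡ 108 (mod 109)  [q = 2: ≢ 1 ✓]
42^36 ≡ 45 (mod 109)  [q = 3: ≢ 1 ✓]
Every test exponent gives a nontrivial residue, hence 42 generates the full group.

Yes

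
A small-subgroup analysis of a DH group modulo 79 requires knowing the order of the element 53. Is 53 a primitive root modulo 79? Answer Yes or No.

Yes

φ(79) = 79 − 1 = 78 = 2 · 3 · 13.
An element g generates (Z/79Z)^× iff g^(78/q) ≢ 1 (mod 79) for each prime q ∈ {2, 3, 13}.
53^39 ≡ 78 (mod 79)  [q = 2: ≢ 1 ✓]
53^26 ≡ 55 (mod 79)  [q = 3: ≢ 1 ✓]
53^6 ≡ 22 (mod 79)  [q = 13: ≢ 1 ✓]
None equal 1, so ord_79(53) = 78: 53 is a primitive root.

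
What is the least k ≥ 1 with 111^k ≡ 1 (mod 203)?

ord(111) | φ(203) = φ(7·29) = (7−1)·(29−1) = 6·28 = 168 = 2^3 · 3 · 7.
Divisors of 168: 1, 2, 3, 4, 6, 7, 8, 12, 14, 21, 24, 28, 42, 56, 84, 168.
Compute 111^d (mod 203) for the divisors d until we hit 1:
111^1 ≡ 111
111^2 ≡ 141
111^3 ≡ 20
111^4 ≡ 190
111^6 ≡ 197
111^7 ≡ 146
111^8 ≡ 169
111^12 ≡ 36
111^14 ≡ 1
So ord_203(111) = 14.

14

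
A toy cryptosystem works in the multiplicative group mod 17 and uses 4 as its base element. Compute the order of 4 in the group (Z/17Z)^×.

4

Since 4 ∈ (Z/17Z)^×, its order divides φ(17) = 17 − 1 = 16 = 2^4.
Divisors of 16: 1, 2, 4, 8, 16.
Test each divisor d:
4^1 ≡ 4 (mod 17)
4^2 ≡ 16 (mod 17)
4^4 ≡ 1 (mod 17) ✓
The smallest such exponent is 4, so the order of 4 is 4.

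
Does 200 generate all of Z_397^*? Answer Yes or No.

Yes

φ(397) = 397 − 1 = 396 = 2^2 · 3^2 · 11.
200 is a primitive root mod 397 iff 200^(φ(397)/q) ≢ 1 for every prime q | φ(397), i.e. q ∈ {2, 3, 11}.
200^198 ≡ 396 (mod 397)  [q = 2: ≢ 1 ✓]
200^132 ≡ 34 (mod 397)  [q = 3: ≢ 1 ✓]
200^36 ≡ 16 (mod 397)  [q = 11: ≢ 1 ✓]
All checks pass, so 200 has order 396 and is a primitive root modulo 397.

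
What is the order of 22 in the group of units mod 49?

7

Since 22 ∈ (Z/49Z)^×, its order divides φ(49) = φ(7^2) = 7·(7−1) = 42 = 2 · 3 · 7.
Divisors of 42: 1, 2, 3, 6, 7, 14, 21, 42.
Check 22^d mod 49 for each divisor in increasing order:
22^1 ≡ 22 (mod 49)
22^2 ≡ 43 (mod 49)
22^3 ≡ 15 (mod 49)
22^6 ≡ 29 (mod 49)
22^7 ≡ 1 (mod 49) ✓
Hence ord(22) = 7.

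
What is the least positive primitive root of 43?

φ(43) = 43 − 1 = 42 = 2 · 3 · 7.
g is a primitive root iff g^(42/q) ≢ 1 (mod 43) for each prime q ∈ {2, 3, 7}.
g = 2: 2^21 ≡ 42; 2^14 ≡ 1 — hits 1, so not a primitive root.
g = 3: 3^21 ≡ 42; 3^14 ≡ 36; 3^6 ≡ 41 — none is 1, so 3 is a primitive root.
Hence the least primitive root of 43 is 3.

3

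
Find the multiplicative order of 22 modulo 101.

50

Since 22 ∈ (Z/101Z)^×, its order divides φ(101) = 101 − 1 = 100 = 2^2 · 5^2.
Divisors of 100: 1, 2, 4, 5, 10, 20, 25, 50, 100.
Check 22^d mod 101 for each divisor in increasing order:
22^1 ≡ 22
22^2 ≡ 80
22^4 ≡ 37
22^5 ≡ 6
22^10 ≡ 36
22^20 ≡ 84
22^25 ≡ 100
22^50 ≡ 1
Therefore the multiplicative order of 22 modulo 101 is 50.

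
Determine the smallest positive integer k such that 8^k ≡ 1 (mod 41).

The order of 8 must divide φ(41) = 41 − 1 = 40 = 2^3 · 5.
Divisors of 40: 1, 2, 4, 5, 8, 10, 20, 40.
Compute 8^d (mod 41) for the divisors d until we hit 1:
8^1 ≡ 8
8^2 ≡ 23
8^4 ≡ 37
8^5 ≡ 9
8^8 ≡ 16
8^10 ≡ 40
8^20 ≡ 1
So ord_41(8) = 20.

20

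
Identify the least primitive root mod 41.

6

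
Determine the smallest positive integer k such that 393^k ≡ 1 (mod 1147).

The order of 393 must divide φ(1147) = φ(31·37) = (31−1)·(37−1) = 30·36 = 1080 = 2^3 · 3^3 · 5.
Divisors of 1080: 1, 2, 3, 4, 5, 6, 8, 9, 10, 12, 15, 18, 20, 24, 27, 30, 36, 40, 45, 54, 60, 72, 90, 108, 120, 135, 180, 216, 270, 360, 540, 1080.
Evaluate successive powers at the divisors of 1080:
393^1 ≡ 393
393^2 ≡ 751
393^3 ≡ 364
393^4 ≡ 824
393^5 ≡ 378
393^6 ≡ 591
393^8 ≡ 1099
393^9 ≡ 635
393^10 ≡ 656
393^12 ≡ 593
393^15 ≡ 216
393^18 ≡ 628
393^20 ≡ 211
393^24 ≡ 667
393^27 ≡ 771
393^30 ≡ 776
393^36 ≡ 963
393^40 ≡ 935
393^45 ≡ 154
393^54 ≡ 295
393^60 ≡ 1
Therefore the multiplicative order of 393 modulo 1147 is 60.

60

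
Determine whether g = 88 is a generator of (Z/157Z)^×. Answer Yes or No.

φ(157) = 157 − 1 = 156 = 2^2 · 3 · 13.
It suffices to check that the order of 88 is not a proper divisor of 156: compute 88^(156/q) for q ∈ {2, 3, 13}.
88^78 ≡ 156 (mod 157)  [q = 2: ≢ 1 ✓]
88^52 ≡ 12 (mod 157)  [q = 3: ≢ 1 ✓]
88^12 ≡ 39 (mod 157)  [q = 13: ≢ 1 ✓]
Every test exponent gives a nontrivial residue, hence 88 generates the full group.

Yes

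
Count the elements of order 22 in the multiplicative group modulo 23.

10

φ(23) = 23 − 1 = 22 = 2 · 11.
Since (Z/23Z)^× is cyclic of order 22, the number of elements of order d is φ(d) when d | 22 and 0 otherwise.
22 = 2 · 11 divides 22, and φ(22) = 10.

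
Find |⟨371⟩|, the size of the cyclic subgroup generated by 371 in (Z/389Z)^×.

388

By Lagrange's theorem, ord_389(371) divides φ(389) = 389 − 1 = 388 = 2^2 · 97.
Divisors of 388: 1, 2, 4, 97, 194, 388.
Test each divisor d:
371^1 ≡ 371 (mod 389)
371^2 ≡ 324 (mod 389)
371^4 ≡ 335 (mod 389)
371^97 ≡ 115 (mod 389)
371^194 ≡ 388 (mod 389)
371^388 ≡ 1 (mod 389) ✓
The smallest such exponent is 388, so the order of 371 is 388.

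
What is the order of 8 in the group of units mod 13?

The order of 8 must divide φ(13) = 13 − 1 = 12 = 2^2 · 3.
Divisors of 12: 1, 2, 3, 4, 6, 12.
Check 8^d mod 13 for each divisor in increasing order:
8^1 ≡ 8
8^2 ≡ 12
8^3 ≡ 5
8^4 ≡ 1
The smallest such exponent is 4, so the order of 8 is 4.

4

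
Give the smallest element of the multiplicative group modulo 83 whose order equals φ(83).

φ(83) = 83 − 1 = 82 = 2 · 41.
g is a primitive root iff g^(82/q) ≢ 1 (mod 83) for each prime q ∈ {2, 41}.
g = 2: 2^41 ≡ 82; 2^2 ≡ 4 — none is 1, so 2 is a primitive root.
The smallest primitive root modulo 83 is 2.

2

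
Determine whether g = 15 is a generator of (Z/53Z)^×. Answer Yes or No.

φ(53) = 53 − 1 = 52 = 2^2 · 13.
Test 15^(52/q) mod 53 for each prime factor q of 52:
15^26 ≡ 1 (mod 53)  [q = 2: ≡ 1 ✗]
15^4 ≡ 10 (mod 53)  [q = 13: ≢ 1 ✓]
The check at q = 2 fails, so 15 generates a proper subgroup.

No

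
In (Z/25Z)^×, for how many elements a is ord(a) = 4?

2

φ(25) = φ(5^2) = 5·(5−1) = 20 = 2^2 · 5.
In a cyclic group of order 20, there are φ(d) elements of order d for each divisor d of 20, and zero for non-divisors.
4 = 2^2 divides 20, and φ(4) = 2.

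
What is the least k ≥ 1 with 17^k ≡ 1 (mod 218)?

36

The order of 17 must divide φ(218) = φ(2)·φ(109) = 1·108 = 108 = 2^2 · 3^3.
Divisors of 108: 1, 2, 3, 4, 6, 9, 12, 18, 27, 36, 54, 108.
Evaluate successive powers at the divisors of 108:
17^1 ≡ 17 (mod 218)
17^2 ≡ 71 (mod 218)
17^3 ≡ 117 (mod 218)
17^4 ≡ 27 (mod 218)
17^6 ≡ 173 (mod 218)
17^9 ≡ 185 (mod 218)
17^12 ≡ 63 (mod 218)
17^18 ≡ 217 (mod 218)
17^27 ≡ 33 (mod 218)
17^36 ≡ 1 (mod 218) ✓
So ord_218(17) = 36.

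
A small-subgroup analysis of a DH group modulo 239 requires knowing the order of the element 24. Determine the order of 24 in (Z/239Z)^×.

By Lagrange's theorem, ord_239(24) divides φ(239) = 239 − 1 = 238 = 2 · 7 · 17.
Divisors of 238: 1, 2, 7, 14, 17, 34, 119, 238.
Evaluate successive powers at the divisors of 238:
24^1 ≡ 24 (mod 239)
24^2 ≡ 98 (mod 239)
24^7 ≡ 1 (mod 239) ✓
Therefore the multiplicative order of 24 modulo 239 is 7.

7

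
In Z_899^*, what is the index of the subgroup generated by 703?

Since 703 ∈ (Z/899Z)^×, its order divides φ(899) = φ(29·31) = (29−1)·(31−1) = 28·30 = 840 = 2^3 · 3 · 5 · 7.
Divisors of 840: 1, 2, 3, 4, 5, 6, 7, 8, 10, 12, 14, 15, 20, 21, 24, 28, 30, 35, 40, 42, 56, 60, 70, 84, 105, 120, 140, 168, 210, 280, 420, 840.
Compute 703^d (mod 899) for the divisors d until we hit 1:
703^1 ≡ 703 (mod 899)
703^2 ≡ 658 (mod 899)
703^3 ≡ 488 (mod 899)
703^4 ≡ 545 (mod 899)
703^5 ≡ 161 (mod 899)
703^6 ≡ 808 (mod 899)
703^7 ≡ 755 (mod 899)
703^8 ≡ 355 (mod 899)
703^10 ≡ 749 (mod 899)
703^12 ≡ 190 (mod 899)
703^14 ≡ 59 (mod 899)
703^15 ≡ 123 (mod 899)
703^20 ≡ 25 (mod 899)
703^21 ≡ 494 (mod 899)
703^24 ≡ 140 (mod 899)
703^28 ≡ 784 (mod 899)
703^30 ≡ 745 (mod 899)
703^35 ≡ 378 (mod 899)
703^40 ≡ 625 (mod 899)
703^42 ≡ 407 (mod 899)
703^56 ≡ 639 (mod 899)
703^60 ≡ 342 (mod 899)
703^70 ≡ 842 (mod 899)
703^84 ≡ 233 (mod 899)
703^105 ≡ 30 (mod 899)
703^120 ≡ 94 (mod 899)
703^140 ≡ 552 (mod 899)
703^168 ≡ 349 (mod 899)
703^210 ≡ 1 (mod 899) ✓
So ord_899(703) = 210, hence |⟨703⟩| = 210.
[(Z/899Z)^× : ⟨703⟩] = 840/210 = 4.

4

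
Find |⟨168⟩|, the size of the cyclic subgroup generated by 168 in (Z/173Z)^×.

By Lagrange's theorem, ord_173(168) divides φ(173) = 173 − 1 = 172 = 2^2 · 43.
Divisors of 172: 1, 2, 4, 43, 86, 172.
Evaluate successive powers at the divisors of 172:
168^1 ≡ 168
168^2 ≡ 25
168^4 ≡ 106
168^43 ≡ 80
168^86 ≡ 172
168^172 ≡ 1
Hence ord(168) = 172.

172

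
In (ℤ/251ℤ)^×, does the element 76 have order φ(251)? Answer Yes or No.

Yes

φ(251) = 251 − 1 = 250 = 2 · 5^3.
76 is a primitive root mod 251 iff 76^(φ(251)/q) ≢ 1 for every prime q | φ(251), i.e. q ∈ {2, 5}.
76^125 ≡ 250 (mod 251)  [q = 2: ≢ 1 ✓]
76^50 ≡ 113 (mod 251)  [q = 5: ≢ 1 ✓]
All checks pass, so 76 has order 250 and is a primitive root modulo 251.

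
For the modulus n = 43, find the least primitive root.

3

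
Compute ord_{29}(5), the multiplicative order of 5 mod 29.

14

The order of 5 must divide φ(29) = 29 − 1 = 28 = 2^2 · 7.
Divisors of 28: 1, 2, 4, 7, 14, 28.
Compute 5^d (mod 29) for the divisors d until we hit 1:
5^1 ≡ 5 (mod 29)
5^2 ≡ 25 (mod 29)
5^4 ≡ 16 (mod 29)
5^7 ≡ 28 (mod 29)
5^14 ≡ 1 (mod 29) ✓
So ord_29(5) = 14.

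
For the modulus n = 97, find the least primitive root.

5

φ(97) = 97 − 1 = 96 = 2^5 · 3.
g is a primitive root iff g^(96/q) ≢ 1 (mod 97) for each prime q ∈ {2, 3}.
g = 2: 2^48 ≡ 1 — hits 1, so not a primitive root.
g = 3: 3^48 ≡ 1 — hits 1, so not a primitive root.
g = 4: 4^48 ≡ 1 — hits 1, so not a primitive root.
g = 5: 5^48 ≡ 96; 5^32 ≡ 35 — none is 1, so 5 is a primitive root.
The smallest primitive root modulo 97 is 5.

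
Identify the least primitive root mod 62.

φ(62) = φ(2)·φ(31) = 1·30 = 30 = 2 · 3 · 5.
Test candidates g = 2, 3, … against the prime factors q ∈ {2, 3, 5} of φ(62): g is a generator iff g^(30/q) ≢ 1 for every such q.
g = 2: gcd(2, 62) = 2 > 1, not a unit — skip.
g = 3: 3^15 ≡ 61; 3^10 ≡ 25; 3^6 ≡ 47 — none is 1, so 3 is a primitive root.
Hence the least primitive root of 62 is 3.

3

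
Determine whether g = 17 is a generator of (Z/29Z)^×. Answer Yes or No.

φ(29) = 29 − 1 = 28 = 2^2 · 7.
17 is a primitive root mod 29 iff 17^(φ(29)/q) ≢ 1 for every prime q | φ(29), i.e. q ∈ {2, 7}.
17^14 ≡ 28 (mod 29)  [q = 2: ≢ 1 ✓]
17^4 ≡ 1 (mod 29)  [q = 7: ≡ 1 ✗]
The check at q = 7 fails, so 17 generates a proper subgroup.

No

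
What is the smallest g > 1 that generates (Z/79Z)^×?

3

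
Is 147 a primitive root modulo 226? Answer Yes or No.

φ(226) = φ(2)·φ(113) = 1·112 = 112 = 2^4 · 7.
147 is a primitive root mod 226 iff 147^(φ(226)/q) ≢ 1 for every prime q | φ(226), i.e. q ∈ {2, 7}.
147^56 ≡ 225 (mod 226)  [q = 2: ≢ 1 ✓]
147^16 ≡ 129 (mod 226)  [q = 7: ≢ 1 ✓]
Every test exponent gives a nontrivial residue, hence 147 generates the full group.

Yes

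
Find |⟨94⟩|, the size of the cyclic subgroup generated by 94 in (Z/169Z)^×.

ord(94) | φ(169) = φ(13^2) = 13·(13−1) = 156 = 2^2 · 3 · 13.
Divisors of 156: 1, 2, 3, 4, 6, 12, 13, 26, 39, 52, 78, 156.
Compute 94^d (mod 169) for the divisors d until we hit 1:
94^1 ≡ 94 (mod 169)
94^2 ≡ 48 (mod 169)
94^3 ≡ 118 (mod 169)
94^4 ≡ 107 (mod 169)
94^6 ≡ 66 (mod 169)
94^12 ≡ 131 (mod 169)
94^13 ≡ 146 (mod 169)
94^26 ≡ 22 (mod 169)
94^39 ≡ 1 (mod 169) ✓
The smallest such exponent is 39, so the order of 94 is 39.

39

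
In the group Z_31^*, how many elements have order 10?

φ(31) = 31 − 1 = 30 = 2 · 3 · 5.
Since (Z/31Z)^× is cyclic of order 30, the number of elements of order d is φ(d) when d | 30 and 0 otherwise.
10 = 2 · 5 divides 30, and φ(10) = 4.

4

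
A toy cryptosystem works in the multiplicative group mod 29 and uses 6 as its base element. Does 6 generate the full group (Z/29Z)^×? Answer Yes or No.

φ(29) = 29 − 1 = 28 = 2^2 · 7.
6 is a primitive root mod 29 iff 6^(φ(29)/q) ≢ 1 for every prime q | φ(29), i.e. q ∈ {2, 7}.
6^14 ≡ 1 (mod 29)  [q = 2: ≡ 1 ✗]
6^4 ≡ 20 (mod 29)  [q = 7: ≢ 1 ✓]
The check at q = 2 fails, so 6 generates a proper subgroup.

No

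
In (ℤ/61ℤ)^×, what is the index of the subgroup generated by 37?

3

The order of 37 must divide φ(61) = 61 − 1 = 60 = 2^2 · 3 · 5.
Divisors of 60: 1, 2, 3, 4, 5, 6, 10, 12, 15, 20, 30, 60.
Evaluate successive powers at the divisors of 60:
37^1 ≡ 37 (mod 61)
37^2 ≡ 27 (mod 61)
37^3 ≡ 23 (mod 61)
37^4 ≡ 58 (mod 61)
37^5 ≡ 11 (mod 61)
37^6 ≡ 41 (mod 61)
37^10 ≡ 60 (mod 61)
37^12 ≡ 34 (mod 61)
37^15 ≡ 50 (mod 61)
37^20 ≡ 1 (mod 61) ✓
The order of 37 is 20, so the subgroup it generates has 20 elements.
[(Z/61Z)^× : ⟨37⟩] = 60/20 = 3.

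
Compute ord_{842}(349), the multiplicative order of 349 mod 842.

420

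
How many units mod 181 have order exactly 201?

φ(181) = 181 − 1 = 180 = 2^2 · 3^2 · 5.
In a cyclic group of order 180, there are φ(d) elements of order d for each divisor d of 180, and zero for non-divisors.
Here 180 is not a multiple of 201, so there are no elements of order 201.

0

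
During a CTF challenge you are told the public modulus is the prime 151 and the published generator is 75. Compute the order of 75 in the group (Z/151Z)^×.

30

By Lagrange's theorem, ord_151(75) divides φ(151) = 151 − 1 = 150 = 2 · 3 · 5^2.
Divisors of 150: 1, 2, 3, 5, 6, 10, 15, 25, 30, 50, 75, 150.
Test each divisor d:
75^1 ≡ 75 (mod 151)
75^2 ≡ 38 (mod 151)
75^3 ≡ 132 (mod 151)
75^5 ≡ 33 (mod 151)
75^6 ≡ 59 (mod 151)
75^10 ≡ 32 (mod 151)
75^15 ≡ 150 (mod 151)
75^25 ≡ 119 (mod 151)
75^30 ≡ 1 (mod 151) ✓
Therefore the multiplicative order of 75 modulo 151 is 30.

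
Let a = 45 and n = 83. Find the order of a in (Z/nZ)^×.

ord(45) | φ(83) = 83 − 1 = 82 = 2 · 41.
Divisors of 82: 1, 2, 41, 82.
Test each divisor d:
45^1 ≡ 45 (mod 83)
45^2 ≡ 33 (mod 83)
45^41 ≡ 82 (mod 83)
45^82 ≡ 1 (mod 83) ✓
So ord_83(45) = 82.

82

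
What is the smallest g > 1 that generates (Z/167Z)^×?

5

φ(167) = 167 − 1 = 166 = 2 · 83.
Test candidates g = 2, 3, … against the prime factors q ∈ {2, 83} of φ(167): g is a generator iff g^(166/q) ≢ 1 for every such q.
g = 2: 2^83 ≡ 1 — hits 1, so not a primitive root.
g = 3: 3^83 ≡ 1 — hits 1, so not a primitive root.
g = 4: 4^83 ≡ 1 — hits 1, so not a primitive root.
g = 5: 5^83 ≡ 166; 5^2 ≡ 25 — none is 1, so 5 is a primitive root.
So 5 is the smallest generator of (Z/167Z)^×.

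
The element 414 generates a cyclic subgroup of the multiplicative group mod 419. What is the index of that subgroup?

ord(414) | φ(419) = 419 − 1 = 418 = 2 · 11 · 19.
Divisors of 418: 1, 2, 11, 19, 22, 38, 209, 418.
Evaluate successive powers at the divisors of 418:
414^1 ≡ 414 (mod 419)
414^2 ≡ 25 (mod 419)
414^11 ≡ 40 (mod 419)
414^19 ≡ 71 (mod 419)
414^22 ≡ 343 (mod 419)
414^38 ≡ 13 (mod 419)
414^209 ≡ 418 (mod 419)
414^418 ≡ 1 (mod 419) ✓
The order of 414 is 418, so the subgroup it generates has 418 elements.
The index is φ(419) / ord(414) = 418 / 418 = 1.

1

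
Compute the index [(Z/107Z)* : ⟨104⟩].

1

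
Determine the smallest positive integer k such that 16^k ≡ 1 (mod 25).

5

The order of 16 must divide φ(25) = φ(5^2) = 5·(5−1) = 20 = 2^2 · 5.
Divisors of 20: 1, 2, 4, 5, 10, 20.
Test each divisor d:
16^1 ≡ 16 (mod 25)
16^2 ≡ 6 (mod 25)
16^4 ≡ 11 (mod 25)
16^5 ≡ 1 (mod 25) ✓
Therefore the multiplicative order of 16 modulo 25 is 5.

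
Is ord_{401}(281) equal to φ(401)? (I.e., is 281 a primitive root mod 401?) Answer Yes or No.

φ(401) = 401 − 1 = 400 = 2^4 · 5^2.
An element g generates (Z/401Z)^× iff g^(400/q) ≢ 1 (mod 401) for each prime q ∈ {2, 5}.
281^200 ≡ 400 (mod 401)  [q = 2: ≢ 1 ✓]
281^80 ≡ 372 (mod 401)  [q = 5: ≢ 1 ✓]
None equal 1, so ord_401(281) = 400: 281 is a primitive root.

Yes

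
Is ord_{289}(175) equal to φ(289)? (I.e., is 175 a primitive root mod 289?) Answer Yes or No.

φ(289) = φ(17^2) = 17·(17−1) = 272 = 2^4 · 17.
Test 175^(272/q) mod 289 for each prime factor q of 272:
175^136 ≡ 288 (mod 289)  [q = 2: ≢ 1 ✓]
175^16 ≡ 171 (mod 289)  [q = 17: ≢ 1 ✓]
Every test exponent gives a nontrivial residue, hence 175 generates the full group.

Yes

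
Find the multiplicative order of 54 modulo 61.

60

Since 54 ∈ (Z/61Z)^×, its order divides φ(61) = 61 − 1 = 60 = 2^2 · 3 · 5.
Divisors of 60: 1, 2, 3, 4, 5, 6, 10, 12, 15, 20, 30, 60.
Test each divisor d:
54^1 ≡ 54 (mod 61)
54^2 ≡ 49 (mod 61)
54^3 ≡ 23 (mod 61)
54^4 ≡ 22 (mod 61)
54^5 ≡ 29 (mod 61)
54^6 ≡ 41 (mod 61)
54^10 ≡ 48 (mod 61)
54^12 ≡ 34 (mod 61)
54^15 ≡ 50 (mod 61)
54^20 ≡ 47 (mod 61)
54^30 ≡ 60 (mod 61)
54^60 ≡ 1 (mod 61) ✓
Therefore the multiplicative order of 54 modulo 61 is 60.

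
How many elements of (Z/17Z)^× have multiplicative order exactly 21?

0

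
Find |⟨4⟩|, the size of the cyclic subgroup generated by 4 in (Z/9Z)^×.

ord(4) | φ(9) = φ(3^2) = 3·(3−1) = 6 = 2 · 3.
Divisors of 6: 1, 2, 3, 6.
Check 4^d mod 9 for each divisor in increasing order:
4^1 ≡ 4
4^2 ≡ 7
4^3 ≡ 1
Therefore the multiplicative order of 4 modulo 9 is 3.

3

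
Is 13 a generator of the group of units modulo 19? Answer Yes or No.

Yes

φ(19) = 19 − 1 = 18 = 2 · 3^2.
It suffices to check that the order of 13 is not a proper divisor of 18: compute 13^(18/q) for q ∈ {2, 3}.
13^9 ≡ 18 (mod 19)  [q = 2: ≢ 1 ✓]
13^6 ≡ 11 (mod 19)  [q = 3: ≢ 1 ✓]
Every test exponent gives a nontrivial residue, hence 13 generates the full group.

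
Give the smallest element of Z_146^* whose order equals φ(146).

φ(146) = φ(2)·φ(73) = 1·72 = 72 = 2^3 · 3^2.
Test candidates g = 2, 3, … against the prime factors q ∈ {2, 3} of φ(146): g is a generator iff g^(72/q) ≢ 1 for every such q.
g = 2: gcd(2, 146) = 2 > 1, not a unit — skip.
g = 3: 3^36 ≡ 1 — hits 1, so not a primitive root.
g = 4: gcd(4, 146) = 2 > 1, not a unit — skip.
g = 5: 5^36 ≡ 145; 5^24 ≡ 81 — none is 1, so 5 is a primitive root.
Hence the least primitive root of 146 is 5.

5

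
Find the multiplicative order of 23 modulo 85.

ord(23) | φ(85) = φ(5·17) = (5−1)·(17−1) = 4·16 = 64 = 2^6.
Divisors of 64: 1, 2, 4, 8, 16, 32, 64.
Compute 23^d (mod 85) for the divisors d until we hit 1:
23^1 ≡ 23 (mod 85)
23^2 ≡ 19 (mod 85)
23^4 ≡ 21 (mod 85)
23^8 ≡ 16 (mod 85)
23^16 ≡ 1 (mod 85) ✓
The smallest such exponent is 16, so the order of 23 is 16.

16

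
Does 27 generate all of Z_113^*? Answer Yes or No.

φ(113) = 113 − 1 = 112 = 2^4 · 7.
It suffices to check that the order of 27 is not a proper divisor of 112: compute 27^(112/q) for q ∈ {2, 7}.
27^56 ≡ 112 (mod 113)  [q = 2: ≢ 1 ✓]
27^16 ≡ 16 (mod 113)  [q = 7: ≢ 1 ✓]
Every test exponent gives a nontrivial residue, hence 27 generates the full group.

Yes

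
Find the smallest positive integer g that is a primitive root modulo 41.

φ(41) = 41 − 1 = 40 = 2^3 · 5.
Test candidates g = 2, 3, … against the prime factors q ∈ {2, 5} of φ(41): g is a generator iff g^(40/q) ≢ 1 for every such q.
g = 2: 2^20 ≡ 1 — hits 1, so not a primitive root.
g = 3: 3^20 ≡ 40; 3^8 ≡ 1 — hits 1, so not a primitive root.
g = 4: 4^20 ≡ 1 — hits 1, so not a primitive root.
g = 5: 5^20 ≡ 1 — hits 1, so not a primitive root.
g = 6: 6^20 ≡ 40; 6^8 ≡ 10 — none is 1, so 6 is a primitive root.
The smallest primitive root modulo 41 is 6.

6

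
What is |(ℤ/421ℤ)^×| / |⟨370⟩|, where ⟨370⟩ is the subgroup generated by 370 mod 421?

60

Since 370 ∈ (Z/421Z)^×, its order divides φ(421) = 421 − 1 = 420 = 2^2 · 3 · 5 · 7.
Divisors of 420: 1, 2, 3, 4, 5, 6, 7, 10, 12, 14, 15, 20, 21, 28, 30, 35, 42, 60, 70, 84, 105, 140, 210, 420.
Check 370^d mod 421 for each divisor in increasing order:
370^1 ≡ 370
370^2 ≡ 75
370^3 ≡ 385
370^4 ≡ 152
370^5 ≡ 247
370^6 ≡ 33
370^7 ≡ 1
Thus |⟨370⟩| = ord(370) = 7.
Index = |(Z/421Z)^×| / |⟨370⟩| = 420 / 7 = 60.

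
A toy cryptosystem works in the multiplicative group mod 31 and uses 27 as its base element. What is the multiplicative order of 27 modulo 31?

10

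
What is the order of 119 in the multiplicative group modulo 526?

262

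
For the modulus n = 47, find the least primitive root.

5

φ(47) = 47 − 1 = 46 = 2 · 23.
g is a primitive root iff g^(46/q) ≢ 1 (mod 47) for each prime q ∈ {2, 23}.
g = 2: 2^23 ≡ 1 — hits 1, so not a primitive root.
g = 3: 3^23 ≡ 1 — hits 1, so not a primitive root.
g = 4: 4^23 ≡ 1 — hits 1, so not a primitive root.
g = 5: 5^23 ≡ 46; 5^2 ≡ 25 — none is 1, so 5 is a primitive root.
The smallest primitive root modulo 47 is 5.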